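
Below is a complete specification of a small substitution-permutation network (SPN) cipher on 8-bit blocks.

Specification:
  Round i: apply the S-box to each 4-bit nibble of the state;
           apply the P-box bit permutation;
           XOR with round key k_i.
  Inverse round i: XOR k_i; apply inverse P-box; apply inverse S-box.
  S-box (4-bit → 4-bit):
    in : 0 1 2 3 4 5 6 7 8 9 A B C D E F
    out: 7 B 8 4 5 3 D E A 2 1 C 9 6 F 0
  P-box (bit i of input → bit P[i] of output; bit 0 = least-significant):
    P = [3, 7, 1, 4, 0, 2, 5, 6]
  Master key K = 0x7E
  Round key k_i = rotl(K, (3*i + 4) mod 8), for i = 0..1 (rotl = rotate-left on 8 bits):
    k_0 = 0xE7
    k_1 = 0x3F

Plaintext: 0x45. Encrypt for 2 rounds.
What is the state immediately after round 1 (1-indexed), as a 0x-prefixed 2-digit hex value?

s_0 = plaintext = 0x45
s_1 = Round(s_0, k_0) = 0x4E
s_2 = Round(s_1, k_1) = 0x84

0x4E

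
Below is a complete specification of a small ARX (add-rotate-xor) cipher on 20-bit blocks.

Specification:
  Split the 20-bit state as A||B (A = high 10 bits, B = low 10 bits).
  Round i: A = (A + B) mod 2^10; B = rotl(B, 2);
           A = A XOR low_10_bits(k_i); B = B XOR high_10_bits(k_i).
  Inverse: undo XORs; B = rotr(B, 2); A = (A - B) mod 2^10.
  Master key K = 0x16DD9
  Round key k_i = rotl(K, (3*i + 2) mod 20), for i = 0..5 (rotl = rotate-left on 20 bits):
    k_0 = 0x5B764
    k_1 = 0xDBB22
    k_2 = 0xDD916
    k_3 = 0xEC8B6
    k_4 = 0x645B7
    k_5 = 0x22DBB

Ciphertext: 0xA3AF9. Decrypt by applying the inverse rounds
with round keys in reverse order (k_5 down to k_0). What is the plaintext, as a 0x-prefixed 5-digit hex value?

s_0 = ciphertext = 0xA3AF9
s_1 = InvRound(s_0, k_5) = 0x2669C
s_2 = InvRound(s_1, k_4) = 0xDADC3
s_3 = InvRound(s_2, k_3) = 0x9059C
s_4 = InvRound(s_3, k_2) = 0x276BA
s_5 = InvRound(s_4, k_1) = 0xD2875
s_6 = InvRound(s_5, k_0) = 0xFA046

0xFA046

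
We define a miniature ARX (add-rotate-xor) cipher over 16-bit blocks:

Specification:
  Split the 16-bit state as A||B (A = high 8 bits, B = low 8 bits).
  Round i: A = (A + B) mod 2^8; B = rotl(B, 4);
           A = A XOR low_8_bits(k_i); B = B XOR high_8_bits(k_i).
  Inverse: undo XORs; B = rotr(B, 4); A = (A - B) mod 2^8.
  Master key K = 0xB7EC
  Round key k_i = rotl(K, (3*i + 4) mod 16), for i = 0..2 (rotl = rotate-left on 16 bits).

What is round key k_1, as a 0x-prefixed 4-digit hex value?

K = 0xB7EC
k_0 = rotl(K, (3*0+4) mod 16) = rotl(K, 4) = 0x7ECB
k_1 = rotl(K, (3*1+4) mod 16) = rotl(K, 7) = 0xF65B

0xF65B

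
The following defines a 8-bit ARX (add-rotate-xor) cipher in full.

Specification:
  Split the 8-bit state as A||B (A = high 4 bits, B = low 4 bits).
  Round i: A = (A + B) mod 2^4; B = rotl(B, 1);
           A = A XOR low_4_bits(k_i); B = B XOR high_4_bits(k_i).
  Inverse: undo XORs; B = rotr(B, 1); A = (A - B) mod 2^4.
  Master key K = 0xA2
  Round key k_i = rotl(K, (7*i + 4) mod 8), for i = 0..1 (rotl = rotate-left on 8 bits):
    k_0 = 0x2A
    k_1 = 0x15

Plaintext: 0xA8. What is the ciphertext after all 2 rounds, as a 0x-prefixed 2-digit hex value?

s_0 = plaintext = 0xA8
s_1 = Round(s_0, k_0) = 0x83
s_2 = Round(s_1, k_1) = 0xE7

0xE7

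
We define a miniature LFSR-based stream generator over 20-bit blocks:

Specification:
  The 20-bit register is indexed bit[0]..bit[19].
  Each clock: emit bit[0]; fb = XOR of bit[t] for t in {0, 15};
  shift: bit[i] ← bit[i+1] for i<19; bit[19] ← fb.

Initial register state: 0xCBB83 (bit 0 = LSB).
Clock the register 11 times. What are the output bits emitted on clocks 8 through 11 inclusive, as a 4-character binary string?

reg_0 = 0xCBB83
clock 1: out=1, reg = 0x65DC1
clock 2: out=1, reg = 0xB2EE0
clock 3: out=0, reg = 0x59770
clock 4: out=0, reg = 0xACBB8
clock 5: out=0, reg = 0xD65DC
clock 6: out=0, reg = 0x6B2EE
clock 7: out=0, reg = 0xB5977
clock 8: out=1, reg = 0xDACBB
clock 9: out=1, reg = 0x6D65D
clock 10: out=1, reg = 0x36B2E
clock 11: out=0, reg = 0x1B597

1110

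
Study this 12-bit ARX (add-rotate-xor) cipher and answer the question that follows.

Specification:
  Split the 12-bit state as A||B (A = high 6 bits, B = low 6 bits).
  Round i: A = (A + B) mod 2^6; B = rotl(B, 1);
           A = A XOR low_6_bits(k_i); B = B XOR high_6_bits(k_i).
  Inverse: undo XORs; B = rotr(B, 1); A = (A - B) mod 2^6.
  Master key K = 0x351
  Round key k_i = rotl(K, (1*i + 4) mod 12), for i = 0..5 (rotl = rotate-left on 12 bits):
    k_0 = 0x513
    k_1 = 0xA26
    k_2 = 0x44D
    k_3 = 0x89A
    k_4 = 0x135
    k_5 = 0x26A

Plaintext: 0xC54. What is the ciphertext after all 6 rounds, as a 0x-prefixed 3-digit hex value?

s_0 = plaintext = 0xC54
s_1 = Round(s_0, k_0) = 0x5BC
s_2 = Round(s_1, k_1) = 0xD11
s_3 = Round(s_2, k_2) = 0x233
s_4 = Round(s_3, k_3) = 0x845
s_5 = Round(s_4, k_4) = 0x4CE
s_6 = Round(s_5, k_5) = 0x2D5

0x2D5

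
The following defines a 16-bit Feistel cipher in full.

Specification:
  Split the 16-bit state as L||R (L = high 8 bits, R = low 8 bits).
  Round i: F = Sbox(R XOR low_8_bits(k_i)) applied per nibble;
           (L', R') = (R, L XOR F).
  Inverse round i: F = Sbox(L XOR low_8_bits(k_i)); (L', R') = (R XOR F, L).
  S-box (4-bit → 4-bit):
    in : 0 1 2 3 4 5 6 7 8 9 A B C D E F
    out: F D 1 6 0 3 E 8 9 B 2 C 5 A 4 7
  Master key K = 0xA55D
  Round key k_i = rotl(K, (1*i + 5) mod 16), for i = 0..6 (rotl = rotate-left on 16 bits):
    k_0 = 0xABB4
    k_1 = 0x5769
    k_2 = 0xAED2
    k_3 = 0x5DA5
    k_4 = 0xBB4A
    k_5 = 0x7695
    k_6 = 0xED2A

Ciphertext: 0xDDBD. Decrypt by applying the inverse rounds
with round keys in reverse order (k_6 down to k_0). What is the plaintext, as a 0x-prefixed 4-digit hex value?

0x5EA2

s_0 = ciphertext = 0xDDBD
s_1 = InvRound(s_0, k_6) = 0xC5DD
s_2 = InvRound(s_1, k_5) = 0xE2C5
s_3 = InvRound(s_2, k_4) = 0xECE2
s_4 = InvRound(s_3, k_3) = 0xE9EC
s_5 = InvRound(s_4, k_2) = 0x80E9
s_6 = InvRound(s_5, k_1) = 0xA280
s_7 = InvRound(s_6, k_0) = 0x5EA2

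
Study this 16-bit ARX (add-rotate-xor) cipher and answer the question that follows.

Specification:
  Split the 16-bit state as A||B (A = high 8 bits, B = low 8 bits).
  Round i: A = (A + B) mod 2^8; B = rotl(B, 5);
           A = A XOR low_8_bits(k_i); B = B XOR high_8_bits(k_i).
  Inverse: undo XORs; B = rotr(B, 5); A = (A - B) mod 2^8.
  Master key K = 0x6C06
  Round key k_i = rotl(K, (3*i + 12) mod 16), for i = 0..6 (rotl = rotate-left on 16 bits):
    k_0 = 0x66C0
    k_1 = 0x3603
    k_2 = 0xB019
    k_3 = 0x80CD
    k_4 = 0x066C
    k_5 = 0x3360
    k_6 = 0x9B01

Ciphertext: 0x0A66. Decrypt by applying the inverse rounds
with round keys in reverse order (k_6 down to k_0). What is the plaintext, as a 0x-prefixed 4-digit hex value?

0x3BA7

s_0 = ciphertext = 0x0A66
s_1 = InvRound(s_0, k_6) = 0x1CEF
s_2 = InvRound(s_1, k_5) = 0x96E6
s_3 = InvRound(s_2, k_4) = 0xF307
s_4 = InvRound(s_3, k_3) = 0x023C
s_5 = InvRound(s_4, k_2) = 0xB764
s_6 = InvRound(s_5, k_1) = 0x2292
s_7 = InvRound(s_6, k_0) = 0x3BA7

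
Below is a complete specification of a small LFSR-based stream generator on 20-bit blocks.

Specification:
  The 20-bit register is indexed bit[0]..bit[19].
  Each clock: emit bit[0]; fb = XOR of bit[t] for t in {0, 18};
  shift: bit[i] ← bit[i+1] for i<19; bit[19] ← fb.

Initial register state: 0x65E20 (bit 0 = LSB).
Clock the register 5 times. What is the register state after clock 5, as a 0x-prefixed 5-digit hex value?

reg_0 = 0x65E20
clock 1: out=0, reg = 0xB2F10
clock 2: out=0, reg = 0x59788
clock 3: out=0, reg = 0xACBC4
clock 4: out=0, reg = 0x565E2
clock 5: out=0, reg = 0xAB2F1

0xAB2F1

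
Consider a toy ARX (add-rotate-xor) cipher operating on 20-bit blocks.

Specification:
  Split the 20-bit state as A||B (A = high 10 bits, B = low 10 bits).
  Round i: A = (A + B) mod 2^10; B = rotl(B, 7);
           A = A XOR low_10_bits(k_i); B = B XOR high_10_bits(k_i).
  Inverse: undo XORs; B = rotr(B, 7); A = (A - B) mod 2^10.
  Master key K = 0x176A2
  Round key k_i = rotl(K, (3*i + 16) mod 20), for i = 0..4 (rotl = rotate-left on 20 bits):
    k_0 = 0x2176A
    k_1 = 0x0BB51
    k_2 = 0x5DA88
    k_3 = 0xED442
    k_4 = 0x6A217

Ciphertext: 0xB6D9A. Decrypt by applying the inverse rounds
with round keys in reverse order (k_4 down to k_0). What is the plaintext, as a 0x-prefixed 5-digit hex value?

0xA1B86

s_0 = ciphertext = 0xB6D9A
s_1 = InvRound(s_0, k_4) = 0xCF190
s_2 = InvRound(s_1, k_3) = 0x9492C
s_3 = InvRound(s_2, k_2) = 0x82AD0
s_4 = InvRound(s_3, k_1) = 0x59BF5
s_5 = InvRound(s_4, k_0) = 0xA1B86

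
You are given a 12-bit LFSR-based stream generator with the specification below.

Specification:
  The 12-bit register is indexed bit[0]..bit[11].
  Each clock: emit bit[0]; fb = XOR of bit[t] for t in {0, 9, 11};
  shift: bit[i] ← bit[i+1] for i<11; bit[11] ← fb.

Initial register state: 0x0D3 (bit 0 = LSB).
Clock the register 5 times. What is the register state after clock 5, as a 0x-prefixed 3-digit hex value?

0x486

reg_0 = 0x0D3
clock 1: out=1, reg = 0x869
clock 2: out=1, reg = 0x434
clock 3: out=0, reg = 0x21A
clock 4: out=0, reg = 0x90D
clock 5: out=1, reg = 0x486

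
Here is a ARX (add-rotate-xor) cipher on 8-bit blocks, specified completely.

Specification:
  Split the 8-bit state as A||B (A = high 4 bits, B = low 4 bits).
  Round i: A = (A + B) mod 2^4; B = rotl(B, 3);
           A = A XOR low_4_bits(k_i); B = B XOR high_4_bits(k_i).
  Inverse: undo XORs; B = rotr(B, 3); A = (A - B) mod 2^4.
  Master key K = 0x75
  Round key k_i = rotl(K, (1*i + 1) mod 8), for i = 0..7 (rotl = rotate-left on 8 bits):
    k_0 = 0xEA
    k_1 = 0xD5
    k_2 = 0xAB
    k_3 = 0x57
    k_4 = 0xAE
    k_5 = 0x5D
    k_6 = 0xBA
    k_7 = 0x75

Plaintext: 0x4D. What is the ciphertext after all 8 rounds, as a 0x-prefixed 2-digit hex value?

s_0 = plaintext = 0x4D
s_1 = Round(s_0, k_0) = 0xB0
s_2 = Round(s_1, k_1) = 0xED
s_3 = Round(s_2, k_2) = 0x04
s_4 = Round(s_3, k_3) = 0x37
s_5 = Round(s_4, k_4) = 0x41
s_6 = Round(s_5, k_5) = 0x8D
s_7 = Round(s_6, k_6) = 0xF5
s_8 = Round(s_7, k_7) = 0x1D

0x1D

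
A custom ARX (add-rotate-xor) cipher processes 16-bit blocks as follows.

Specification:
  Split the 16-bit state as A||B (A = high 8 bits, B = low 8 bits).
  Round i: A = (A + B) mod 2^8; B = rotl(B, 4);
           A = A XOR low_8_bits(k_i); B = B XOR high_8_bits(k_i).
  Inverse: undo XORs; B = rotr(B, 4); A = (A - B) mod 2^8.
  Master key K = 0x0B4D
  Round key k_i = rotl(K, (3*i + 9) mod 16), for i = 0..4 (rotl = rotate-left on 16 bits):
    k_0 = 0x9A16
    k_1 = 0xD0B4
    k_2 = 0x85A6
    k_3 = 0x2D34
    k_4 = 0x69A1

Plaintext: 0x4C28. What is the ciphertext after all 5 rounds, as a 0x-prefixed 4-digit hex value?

0x002B

s_0 = plaintext = 0x4C28
s_1 = Round(s_0, k_0) = 0x6218
s_2 = Round(s_1, k_1) = 0xCE51
s_3 = Round(s_2, k_2) = 0xB990
s_4 = Round(s_3, k_3) = 0x7D24
s_5 = Round(s_4, k_4) = 0x002B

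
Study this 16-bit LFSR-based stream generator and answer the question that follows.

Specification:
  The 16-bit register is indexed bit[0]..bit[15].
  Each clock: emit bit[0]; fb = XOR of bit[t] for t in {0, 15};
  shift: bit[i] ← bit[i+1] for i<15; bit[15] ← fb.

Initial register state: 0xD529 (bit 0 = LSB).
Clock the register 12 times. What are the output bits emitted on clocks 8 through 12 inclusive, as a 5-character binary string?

01010

reg_0 = 0xD529
clock 1: out=1, reg = 0x6A94
clock 2: out=0, reg = 0x354A
clock 3: out=0, reg = 0x1AA5
clock 4: out=1, reg = 0x8D52
clock 5: out=0, reg = 0xC6A9
clock 6: out=1, reg = 0x6354
clock 7: out=0, reg = 0x31AA
clock 8: out=0, reg = 0x18D5
clock 9: out=1, reg = 0x8C6A
clock 10: out=0, reg = 0xC635
clock 11: out=1, reg = 0x631A
clock 12: out=0, reg = 0x318D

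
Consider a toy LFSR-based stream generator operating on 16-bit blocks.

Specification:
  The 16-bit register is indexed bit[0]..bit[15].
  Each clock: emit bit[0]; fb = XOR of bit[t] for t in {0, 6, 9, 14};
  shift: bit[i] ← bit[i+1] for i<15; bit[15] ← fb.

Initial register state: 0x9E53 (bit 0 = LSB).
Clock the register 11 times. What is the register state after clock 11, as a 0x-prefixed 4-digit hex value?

0xD973

reg_0 = 0x9E53
clock 1: out=1, reg = 0xCF29
clock 2: out=1, reg = 0xE794
clock 3: out=0, reg = 0x73CA
clock 4: out=0, reg = 0xB9E5
clock 5: out=1, reg = 0x5CF2
clock 6: out=0, reg = 0x2E79
clock 7: out=1, reg = 0x973C
clock 8: out=0, reg = 0xCB9E
clock 9: out=0, reg = 0x65CF
clock 10: out=1, reg = 0xB2E7
clock 11: out=1, reg = 0xD973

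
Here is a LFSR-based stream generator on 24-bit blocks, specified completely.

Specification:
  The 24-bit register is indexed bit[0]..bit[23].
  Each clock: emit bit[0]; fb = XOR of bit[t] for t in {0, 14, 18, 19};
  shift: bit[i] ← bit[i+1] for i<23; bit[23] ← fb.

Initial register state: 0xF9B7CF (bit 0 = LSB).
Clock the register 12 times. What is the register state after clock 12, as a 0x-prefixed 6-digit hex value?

reg_0 = 0xF9B7CF
clock 1: out=1, reg = 0x7CDBE7
clock 2: out=1, reg = 0x3E6DF3
clock 3: out=1, reg = 0x1F36F9
clock 4: out=1, reg = 0x8F9B7C
clock 5: out=0, reg = 0x47CDBE
clock 6: out=0, reg = 0x23E6DF
clock 7: out=1, reg = 0x11F36F
clock 8: out=1, reg = 0x08F9B7
clock 9: out=1, reg = 0x847CDB
clock 10: out=1, reg = 0xC23E6D
clock 11: out=1, reg = 0xE11F36
clock 12: out=0, reg = 0x708F9B

0x708F9B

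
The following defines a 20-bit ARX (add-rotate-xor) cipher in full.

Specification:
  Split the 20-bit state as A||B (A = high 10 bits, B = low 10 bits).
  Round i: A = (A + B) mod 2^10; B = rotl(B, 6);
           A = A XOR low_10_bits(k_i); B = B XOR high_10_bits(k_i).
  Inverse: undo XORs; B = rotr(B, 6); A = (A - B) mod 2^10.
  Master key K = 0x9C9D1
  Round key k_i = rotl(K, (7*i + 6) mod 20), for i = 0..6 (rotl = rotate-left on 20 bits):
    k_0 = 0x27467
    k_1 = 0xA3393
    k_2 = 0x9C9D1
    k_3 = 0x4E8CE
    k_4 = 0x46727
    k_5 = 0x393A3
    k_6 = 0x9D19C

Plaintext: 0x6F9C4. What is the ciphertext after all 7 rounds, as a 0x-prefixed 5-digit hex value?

0x438AC

s_0 = plaintext = 0x6F9C4
s_1 = Round(s_0, k_0) = 0xF9581
s_2 = Round(s_1, k_1) = 0xBD6D4
s_3 = Round(s_2, k_2) = 0x0635F
s_4 = Round(s_3, k_3) = 0xEE6CF
s_5 = Round(s_4, k_4) = 0x6BEF5
s_6 = Round(s_5, k_5) = 0xC1D8B
s_7 = Round(s_6, k_6) = 0x438AC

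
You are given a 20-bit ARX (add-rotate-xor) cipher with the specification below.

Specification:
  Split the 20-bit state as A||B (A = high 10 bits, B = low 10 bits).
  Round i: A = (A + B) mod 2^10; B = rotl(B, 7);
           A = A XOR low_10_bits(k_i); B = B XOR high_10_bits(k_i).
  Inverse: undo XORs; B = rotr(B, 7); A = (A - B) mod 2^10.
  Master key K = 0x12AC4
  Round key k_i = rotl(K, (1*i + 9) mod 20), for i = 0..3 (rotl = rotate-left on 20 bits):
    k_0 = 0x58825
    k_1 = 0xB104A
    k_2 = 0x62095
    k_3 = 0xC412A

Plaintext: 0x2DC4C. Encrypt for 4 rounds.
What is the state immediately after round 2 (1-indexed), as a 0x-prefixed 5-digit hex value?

s_0 = plaintext = 0x2DC4C
s_1 = Round(s_0, k_0) = 0x49B6B
s_2 = Round(s_1, k_1) = 0x36F29
s_3 = Round(s_2, k_2) = 0x2456D
s_4 = Round(s_3, k_3) = 0x351BD

0x36F29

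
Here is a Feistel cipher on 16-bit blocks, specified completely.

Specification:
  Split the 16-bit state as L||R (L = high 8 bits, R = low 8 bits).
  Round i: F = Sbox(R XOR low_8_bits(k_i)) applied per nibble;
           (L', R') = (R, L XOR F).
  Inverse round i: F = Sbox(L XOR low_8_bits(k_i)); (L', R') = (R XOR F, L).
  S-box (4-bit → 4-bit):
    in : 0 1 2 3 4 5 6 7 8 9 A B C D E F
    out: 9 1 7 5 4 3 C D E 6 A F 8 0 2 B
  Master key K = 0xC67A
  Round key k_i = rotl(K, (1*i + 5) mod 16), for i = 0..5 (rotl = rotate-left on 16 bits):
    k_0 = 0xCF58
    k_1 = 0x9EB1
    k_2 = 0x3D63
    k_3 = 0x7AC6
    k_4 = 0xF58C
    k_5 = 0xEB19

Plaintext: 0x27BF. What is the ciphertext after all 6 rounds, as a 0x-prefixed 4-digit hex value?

0x25EE

s_0 = plaintext = 0x27BF
s_1 = Round(s_0, k_0) = 0xBF0A
s_2 = Round(s_1, k_1) = 0x0A40
s_3 = Round(s_2, k_2) = 0x407F
s_4 = Round(s_3, k_3) = 0x7FB6
s_5 = Round(s_4, k_4) = 0xB625
s_6 = Round(s_5, k_5) = 0x25EE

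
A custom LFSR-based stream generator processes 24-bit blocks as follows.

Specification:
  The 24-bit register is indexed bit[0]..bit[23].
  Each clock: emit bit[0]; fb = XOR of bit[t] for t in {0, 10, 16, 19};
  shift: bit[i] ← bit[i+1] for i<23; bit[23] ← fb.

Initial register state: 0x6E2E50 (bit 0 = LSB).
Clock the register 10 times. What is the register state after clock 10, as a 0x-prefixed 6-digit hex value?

0xAE1B8B

reg_0 = 0x6E2E50
clock 1: out=0, reg = 0x371728
clock 2: out=0, reg = 0x1B8B94
clock 3: out=0, reg = 0x0DC5CA
clock 4: out=0, reg = 0x86E2E5
clock 5: out=1, reg = 0xC37172
clock 6: out=0, reg = 0xE1B8B9
clock 7: out=1, reg = 0x70DC5C
clock 8: out=0, reg = 0xB86E2E
clock 9: out=0, reg = 0x5C3717
clock 10: out=1, reg = 0xAE1B8B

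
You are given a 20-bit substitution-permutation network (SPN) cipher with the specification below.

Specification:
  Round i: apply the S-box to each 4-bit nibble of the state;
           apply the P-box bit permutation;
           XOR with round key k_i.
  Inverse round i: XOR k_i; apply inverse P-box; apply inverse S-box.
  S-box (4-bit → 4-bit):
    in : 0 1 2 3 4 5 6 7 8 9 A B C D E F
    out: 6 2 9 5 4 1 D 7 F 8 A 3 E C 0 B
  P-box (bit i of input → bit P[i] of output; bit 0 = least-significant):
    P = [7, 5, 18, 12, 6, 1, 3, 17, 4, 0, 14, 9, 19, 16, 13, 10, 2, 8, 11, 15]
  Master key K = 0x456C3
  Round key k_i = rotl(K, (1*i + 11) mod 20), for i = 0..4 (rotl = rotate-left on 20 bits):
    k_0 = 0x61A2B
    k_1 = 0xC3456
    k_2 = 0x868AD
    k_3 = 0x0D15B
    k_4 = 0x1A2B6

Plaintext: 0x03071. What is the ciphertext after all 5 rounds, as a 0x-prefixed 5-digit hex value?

0xB7B0B

s_0 = plaintext = 0x03071
s_1 = Round(s_0, k_0) = 0xE7340
s_2 = Round(s_1, k_1) = 0x1546E
s_3 = Round(s_2, k_2) = 0x229E5
s_4 = Round(s_3, k_3) = 0x857DF
s_5 = Round(s_4, k_4) = 0xB7B0B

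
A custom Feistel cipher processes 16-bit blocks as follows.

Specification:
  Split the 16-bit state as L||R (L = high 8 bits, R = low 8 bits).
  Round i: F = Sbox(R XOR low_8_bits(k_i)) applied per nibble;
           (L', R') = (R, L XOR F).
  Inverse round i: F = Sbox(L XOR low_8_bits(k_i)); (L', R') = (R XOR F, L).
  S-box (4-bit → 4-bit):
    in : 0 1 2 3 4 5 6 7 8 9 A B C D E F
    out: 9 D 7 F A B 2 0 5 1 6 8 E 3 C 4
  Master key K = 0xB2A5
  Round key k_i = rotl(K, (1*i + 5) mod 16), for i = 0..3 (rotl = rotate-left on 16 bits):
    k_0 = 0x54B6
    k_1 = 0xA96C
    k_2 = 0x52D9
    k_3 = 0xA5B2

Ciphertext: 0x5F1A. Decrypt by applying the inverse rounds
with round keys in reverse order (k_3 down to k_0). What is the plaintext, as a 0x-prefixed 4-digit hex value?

0x57BF

s_0 = ciphertext = 0x5F1A
s_1 = InvRound(s_0, k_3) = 0xD95F
s_2 = InvRound(s_1, k_2) = 0xC6D9
s_3 = InvRound(s_2, k_1) = 0xBFC6
s_4 = InvRound(s_3, k_0) = 0x57BF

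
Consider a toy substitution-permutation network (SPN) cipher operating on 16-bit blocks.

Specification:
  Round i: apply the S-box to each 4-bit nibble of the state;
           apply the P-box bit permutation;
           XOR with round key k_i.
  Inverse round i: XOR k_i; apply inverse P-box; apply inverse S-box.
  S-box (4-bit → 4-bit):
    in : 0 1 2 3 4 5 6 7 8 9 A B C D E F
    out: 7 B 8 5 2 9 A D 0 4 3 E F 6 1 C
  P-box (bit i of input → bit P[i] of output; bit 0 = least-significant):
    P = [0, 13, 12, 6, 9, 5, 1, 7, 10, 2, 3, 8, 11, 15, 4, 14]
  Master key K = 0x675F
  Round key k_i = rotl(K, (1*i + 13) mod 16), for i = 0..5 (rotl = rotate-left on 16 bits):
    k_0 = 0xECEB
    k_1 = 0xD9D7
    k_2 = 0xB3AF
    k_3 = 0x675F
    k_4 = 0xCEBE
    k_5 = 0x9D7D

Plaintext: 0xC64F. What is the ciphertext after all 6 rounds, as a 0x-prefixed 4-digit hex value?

0xE343

s_0 = plaintext = 0xC64F
s_1 = Round(s_0, k_0) = 0x359F
s_2 = Round(s_1, k_1) = 0xC485
s_3 = Round(s_2, k_2) = 0x7BFA
s_4 = Round(s_3, k_3) = 0x0EC0
s_5 = Round(s_4, k_4) = 0x700D
s_6 = Round(s_5, k_5) = 0xE343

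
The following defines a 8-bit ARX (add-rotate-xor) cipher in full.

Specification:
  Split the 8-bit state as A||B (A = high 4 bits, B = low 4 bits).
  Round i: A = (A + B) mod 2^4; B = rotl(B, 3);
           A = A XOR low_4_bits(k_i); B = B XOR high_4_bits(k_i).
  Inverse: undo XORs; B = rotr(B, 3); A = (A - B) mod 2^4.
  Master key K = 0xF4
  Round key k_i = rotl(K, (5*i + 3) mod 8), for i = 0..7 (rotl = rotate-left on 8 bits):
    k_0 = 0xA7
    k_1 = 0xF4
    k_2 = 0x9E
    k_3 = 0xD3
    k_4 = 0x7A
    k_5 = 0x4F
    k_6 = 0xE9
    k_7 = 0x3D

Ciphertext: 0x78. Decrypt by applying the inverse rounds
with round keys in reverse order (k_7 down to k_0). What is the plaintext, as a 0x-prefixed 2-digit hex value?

s_0 = ciphertext = 0x78
s_1 = InvRound(s_0, k_7) = 0x37
s_2 = InvRound(s_1, k_6) = 0x73
s_3 = InvRound(s_2, k_5) = 0xAE
s_4 = InvRound(s_3, k_4) = 0xD3
s_5 = InvRound(s_4, k_3) = 0x1D
s_6 = InvRound(s_5, k_2) = 0x78
s_7 = InvRound(s_6, k_1) = 0x5E
s_8 = InvRound(s_7, k_0) = 0xA8

0xA8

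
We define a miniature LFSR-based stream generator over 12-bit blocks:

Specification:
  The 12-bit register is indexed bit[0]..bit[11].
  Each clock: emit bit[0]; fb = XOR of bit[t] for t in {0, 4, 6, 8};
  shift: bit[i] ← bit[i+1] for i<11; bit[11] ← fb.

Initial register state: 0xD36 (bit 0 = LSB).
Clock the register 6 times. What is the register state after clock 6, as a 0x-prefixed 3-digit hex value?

0x734

reg_0 = 0xD36
clock 1: out=0, reg = 0x69B
clock 2: out=1, reg = 0x34D
clock 3: out=1, reg = 0x9A6
clock 4: out=0, reg = 0xCD3
clock 5: out=1, reg = 0xE69
clock 6: out=1, reg = 0x734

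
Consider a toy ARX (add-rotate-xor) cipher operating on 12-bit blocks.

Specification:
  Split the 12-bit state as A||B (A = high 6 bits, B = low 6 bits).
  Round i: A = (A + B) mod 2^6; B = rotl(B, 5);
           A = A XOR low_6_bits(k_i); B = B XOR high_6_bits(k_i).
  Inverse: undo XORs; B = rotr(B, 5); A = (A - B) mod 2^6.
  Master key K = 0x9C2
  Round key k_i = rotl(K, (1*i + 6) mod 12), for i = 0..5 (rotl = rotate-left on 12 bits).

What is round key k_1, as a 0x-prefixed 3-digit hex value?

K = 0x9C2
k_0 = rotl(K, (1*0+6) mod 12) = rotl(K, 6) = 0x0A7
k_1 = rotl(K, (1*1+6) mod 12) = rotl(K, 7) = 0x14E

0x14E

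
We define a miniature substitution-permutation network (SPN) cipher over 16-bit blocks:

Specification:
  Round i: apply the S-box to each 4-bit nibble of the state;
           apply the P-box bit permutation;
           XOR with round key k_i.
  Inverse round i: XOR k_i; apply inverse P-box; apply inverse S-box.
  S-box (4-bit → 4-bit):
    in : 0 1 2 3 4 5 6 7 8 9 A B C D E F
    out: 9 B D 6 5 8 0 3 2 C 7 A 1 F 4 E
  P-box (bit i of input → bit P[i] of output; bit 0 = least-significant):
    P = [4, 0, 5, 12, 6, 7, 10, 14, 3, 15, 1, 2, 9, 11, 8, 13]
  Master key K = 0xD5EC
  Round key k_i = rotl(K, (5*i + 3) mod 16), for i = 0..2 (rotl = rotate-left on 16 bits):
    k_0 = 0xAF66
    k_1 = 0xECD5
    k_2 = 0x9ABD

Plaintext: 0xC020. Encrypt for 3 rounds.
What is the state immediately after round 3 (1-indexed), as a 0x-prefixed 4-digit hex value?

0x0881

s_0 = plaintext = 0xC020
s_1 = Round(s_0, k_0) = 0xF93A
s_2 = Round(s_1, k_1) = 0xC162
s_3 = Round(s_2, k_2) = 0x0881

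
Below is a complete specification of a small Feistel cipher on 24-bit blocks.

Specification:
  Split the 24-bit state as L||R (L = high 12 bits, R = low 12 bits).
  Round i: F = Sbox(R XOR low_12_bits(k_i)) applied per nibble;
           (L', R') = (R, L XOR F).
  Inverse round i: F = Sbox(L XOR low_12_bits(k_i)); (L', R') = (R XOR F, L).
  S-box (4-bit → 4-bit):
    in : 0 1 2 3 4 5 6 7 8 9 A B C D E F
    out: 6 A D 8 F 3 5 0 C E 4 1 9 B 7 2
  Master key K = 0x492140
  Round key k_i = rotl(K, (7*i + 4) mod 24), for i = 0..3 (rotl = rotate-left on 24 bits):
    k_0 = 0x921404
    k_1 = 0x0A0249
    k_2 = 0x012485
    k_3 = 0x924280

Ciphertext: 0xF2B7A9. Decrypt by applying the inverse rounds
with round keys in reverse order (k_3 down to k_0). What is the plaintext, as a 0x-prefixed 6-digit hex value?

0xE2D666

s_0 = ciphertext = 0xF2B7A9
s_1 = InvRound(s_0, k_3) = 0xCE8F2B
s_2 = InvRound(s_1, k_2) = 0x370CE8
s_3 = InvRound(s_2, k_1) = 0x666370
s_4 = InvRound(s_3, k_0) = 0xE2D666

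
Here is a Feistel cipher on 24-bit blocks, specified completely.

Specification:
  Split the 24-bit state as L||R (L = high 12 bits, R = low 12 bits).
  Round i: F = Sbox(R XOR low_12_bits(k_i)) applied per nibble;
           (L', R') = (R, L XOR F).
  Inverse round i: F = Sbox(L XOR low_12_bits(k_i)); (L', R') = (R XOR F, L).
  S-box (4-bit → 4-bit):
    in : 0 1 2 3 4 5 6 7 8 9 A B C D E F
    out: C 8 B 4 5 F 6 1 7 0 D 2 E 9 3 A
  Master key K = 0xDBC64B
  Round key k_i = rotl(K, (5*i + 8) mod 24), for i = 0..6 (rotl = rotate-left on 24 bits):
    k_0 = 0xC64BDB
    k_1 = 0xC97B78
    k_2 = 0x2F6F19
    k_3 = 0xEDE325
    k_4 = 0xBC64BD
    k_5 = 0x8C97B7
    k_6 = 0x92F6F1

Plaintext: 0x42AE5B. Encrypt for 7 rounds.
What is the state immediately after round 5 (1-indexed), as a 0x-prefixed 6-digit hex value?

s_0 = plaintext = 0x42AE5B
s_1 = Round(s_0, k_0) = 0xE5BB56
s_2 = Round(s_1, k_1) = 0xB562E8
s_3 = Round(s_2, k_2) = 0x2E82FE
s_4 = Round(s_3, k_3) = 0x2FEA7A
s_5 = Round(s_4, k_4) = 0xA7A11F
s_6 = Round(s_5, k_5) = 0x11FCAD
s_7 = Round(s_6, k_6) = 0xCADCE1

0xA7A11F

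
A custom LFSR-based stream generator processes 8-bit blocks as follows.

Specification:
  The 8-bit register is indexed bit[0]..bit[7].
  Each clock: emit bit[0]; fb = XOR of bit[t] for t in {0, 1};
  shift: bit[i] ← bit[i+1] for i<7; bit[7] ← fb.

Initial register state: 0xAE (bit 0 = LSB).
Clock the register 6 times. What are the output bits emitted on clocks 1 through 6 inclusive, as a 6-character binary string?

reg_0 = 0xAE
clock 1: out=0, reg = 0xD7
clock 2: out=1, reg = 0x6B
clock 3: out=1, reg = 0x35
clock 4: out=1, reg = 0x9A
clock 5: out=0, reg = 0xCD
clock 6: out=1, reg = 0xE6

011101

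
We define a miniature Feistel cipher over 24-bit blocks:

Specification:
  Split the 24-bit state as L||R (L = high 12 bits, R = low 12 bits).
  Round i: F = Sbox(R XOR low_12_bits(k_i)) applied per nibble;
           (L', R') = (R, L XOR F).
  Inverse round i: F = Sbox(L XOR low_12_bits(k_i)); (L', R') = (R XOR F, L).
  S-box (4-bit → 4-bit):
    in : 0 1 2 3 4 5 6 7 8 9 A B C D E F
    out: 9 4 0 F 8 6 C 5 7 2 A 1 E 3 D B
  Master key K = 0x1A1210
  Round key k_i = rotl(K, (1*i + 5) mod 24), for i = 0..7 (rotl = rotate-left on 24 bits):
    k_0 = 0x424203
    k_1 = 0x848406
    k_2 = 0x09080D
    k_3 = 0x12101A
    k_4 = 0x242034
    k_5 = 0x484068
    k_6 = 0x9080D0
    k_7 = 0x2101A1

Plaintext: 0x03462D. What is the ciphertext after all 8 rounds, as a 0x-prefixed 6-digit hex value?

0xA036DF

s_0 = plaintext = 0x03462D
s_1 = Round(s_0, k_0) = 0x62D839
s_2 = Round(s_1, k_1) = 0x8398D6
s_3 = Round(s_2, k_2) = 0x8D6108
s_4 = Round(s_3, k_3) = 0x108C96
s_5 = Round(s_4, k_4) = 0xC96FA8
s_6 = Round(s_5, k_5) = 0xFA877F
s_7 = Round(s_6, k_6) = 0x77FA03
s_8 = Round(s_7, k_7) = 0xA036DF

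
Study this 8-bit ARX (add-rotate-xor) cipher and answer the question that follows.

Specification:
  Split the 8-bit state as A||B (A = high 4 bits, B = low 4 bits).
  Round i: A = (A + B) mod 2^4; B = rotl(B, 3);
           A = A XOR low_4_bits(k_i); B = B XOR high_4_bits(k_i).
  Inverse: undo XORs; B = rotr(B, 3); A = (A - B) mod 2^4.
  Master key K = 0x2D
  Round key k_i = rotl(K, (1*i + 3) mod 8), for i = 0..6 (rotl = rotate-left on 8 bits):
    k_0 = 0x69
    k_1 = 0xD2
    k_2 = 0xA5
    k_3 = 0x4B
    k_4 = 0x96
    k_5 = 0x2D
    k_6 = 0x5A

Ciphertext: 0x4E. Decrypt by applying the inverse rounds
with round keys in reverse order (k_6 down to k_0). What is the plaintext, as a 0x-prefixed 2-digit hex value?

s_0 = ciphertext = 0x4E
s_1 = InvRound(s_0, k_6) = 0x77
s_2 = InvRound(s_1, k_5) = 0x0A
s_3 = InvRound(s_2, k_4) = 0x06
s_4 = InvRound(s_3, k_3) = 0x74
s_5 = InvRound(s_4, k_2) = 0x5D
s_6 = InvRound(s_5, k_1) = 0x70
s_7 = InvRound(s_6, k_0) = 0x2C

0x2C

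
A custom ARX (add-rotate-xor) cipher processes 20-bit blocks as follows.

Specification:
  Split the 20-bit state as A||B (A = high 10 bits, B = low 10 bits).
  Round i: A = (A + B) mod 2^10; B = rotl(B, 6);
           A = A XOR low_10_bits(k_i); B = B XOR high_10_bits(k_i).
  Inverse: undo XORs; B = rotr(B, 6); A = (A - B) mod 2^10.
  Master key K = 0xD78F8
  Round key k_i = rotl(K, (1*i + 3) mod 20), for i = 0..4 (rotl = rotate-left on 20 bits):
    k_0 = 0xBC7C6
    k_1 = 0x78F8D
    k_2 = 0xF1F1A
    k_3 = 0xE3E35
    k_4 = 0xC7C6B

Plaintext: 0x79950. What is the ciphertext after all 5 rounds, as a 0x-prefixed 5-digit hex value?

0x94ACB

s_0 = plaintext = 0x79950
s_1 = Round(s_0, k_0) = 0x3C2E4
s_2 = Round(s_1, k_1) = 0x164CD
s_3 = Round(s_2, k_2) = 0x8F08B
s_4 = Round(s_3, k_3) = 0x3C947
s_5 = Round(s_4, k_4) = 0x94ACB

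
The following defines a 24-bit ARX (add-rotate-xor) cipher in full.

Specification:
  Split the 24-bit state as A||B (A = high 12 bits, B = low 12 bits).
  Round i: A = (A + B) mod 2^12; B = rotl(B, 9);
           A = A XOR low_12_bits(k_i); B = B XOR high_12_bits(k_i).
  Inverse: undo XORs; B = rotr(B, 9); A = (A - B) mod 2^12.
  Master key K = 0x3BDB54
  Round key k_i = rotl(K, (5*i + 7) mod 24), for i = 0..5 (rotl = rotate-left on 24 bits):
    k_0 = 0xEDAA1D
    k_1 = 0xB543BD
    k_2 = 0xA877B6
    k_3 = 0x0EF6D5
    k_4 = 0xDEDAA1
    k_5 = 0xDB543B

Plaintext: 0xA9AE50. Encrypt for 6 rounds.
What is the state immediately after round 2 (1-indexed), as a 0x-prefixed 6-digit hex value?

0x1BAAB6

s_0 = plaintext = 0xA9AE50
s_1 = Round(s_0, k_0) = 0x2F7F10
s_2 = Round(s_1, k_1) = 0x1BAAB6
s_3 = Round(s_2, k_2) = 0xBC67D1
s_4 = Round(s_3, k_3) = 0x542215
s_5 = Round(s_4, k_4) = 0xDF67AF
s_6 = Round(s_5, k_5) = 0x19E340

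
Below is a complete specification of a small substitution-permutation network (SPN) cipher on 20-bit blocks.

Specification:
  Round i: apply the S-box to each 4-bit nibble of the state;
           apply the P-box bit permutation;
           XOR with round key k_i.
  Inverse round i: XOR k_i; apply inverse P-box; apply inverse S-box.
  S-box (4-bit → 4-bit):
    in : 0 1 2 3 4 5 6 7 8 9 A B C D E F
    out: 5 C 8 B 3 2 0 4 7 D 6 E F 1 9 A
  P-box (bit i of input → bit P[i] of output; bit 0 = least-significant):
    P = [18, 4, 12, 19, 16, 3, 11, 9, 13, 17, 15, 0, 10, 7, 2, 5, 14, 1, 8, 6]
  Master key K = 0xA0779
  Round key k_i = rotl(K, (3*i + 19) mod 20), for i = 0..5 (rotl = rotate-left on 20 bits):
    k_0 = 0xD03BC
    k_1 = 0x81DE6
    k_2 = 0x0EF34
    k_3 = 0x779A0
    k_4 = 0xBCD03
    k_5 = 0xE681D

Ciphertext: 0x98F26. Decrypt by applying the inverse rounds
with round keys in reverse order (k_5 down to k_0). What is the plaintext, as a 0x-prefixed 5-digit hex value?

s_0 = ciphertext = 0x98F26
s_1 = InvRound(s_0, k_5) = 0x8EC34
s_2 = InvRound(s_1, k_4) = 0xA13D5
s_3 = InvRound(s_2, k_3) = 0xE1E93
s_4 = InvRound(s_3, k_2) = 0x8BC69
s_5 = InvRound(s_4, k_1) = 0xAA956
s_6 = InvRound(s_5, k_0) = 0xFF8CD

0xFF8CD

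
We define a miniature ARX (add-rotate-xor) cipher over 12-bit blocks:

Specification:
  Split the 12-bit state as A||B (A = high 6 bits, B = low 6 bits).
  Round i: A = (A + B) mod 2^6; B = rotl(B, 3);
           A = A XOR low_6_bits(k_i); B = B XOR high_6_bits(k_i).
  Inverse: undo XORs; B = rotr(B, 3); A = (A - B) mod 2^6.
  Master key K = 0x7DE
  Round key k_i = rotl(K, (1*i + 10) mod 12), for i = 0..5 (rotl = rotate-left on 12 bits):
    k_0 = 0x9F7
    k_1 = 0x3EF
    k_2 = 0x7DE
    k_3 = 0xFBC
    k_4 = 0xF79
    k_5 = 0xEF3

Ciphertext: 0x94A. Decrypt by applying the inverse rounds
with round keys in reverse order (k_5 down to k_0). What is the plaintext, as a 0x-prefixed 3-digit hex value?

0xF28

s_0 = ciphertext = 0x94A
s_1 = InvRound(s_0, k_5) = 0x20E
s_2 = InvRound(s_1, k_4) = 0x4DE
s_3 = InvRound(s_2, k_3) = 0xAC4
s_4 = InvRound(s_3, k_2) = 0x69B
s_5 = InvRound(s_4, k_1) = 0x4E2
s_6 = InvRound(s_5, k_0) = 0xF28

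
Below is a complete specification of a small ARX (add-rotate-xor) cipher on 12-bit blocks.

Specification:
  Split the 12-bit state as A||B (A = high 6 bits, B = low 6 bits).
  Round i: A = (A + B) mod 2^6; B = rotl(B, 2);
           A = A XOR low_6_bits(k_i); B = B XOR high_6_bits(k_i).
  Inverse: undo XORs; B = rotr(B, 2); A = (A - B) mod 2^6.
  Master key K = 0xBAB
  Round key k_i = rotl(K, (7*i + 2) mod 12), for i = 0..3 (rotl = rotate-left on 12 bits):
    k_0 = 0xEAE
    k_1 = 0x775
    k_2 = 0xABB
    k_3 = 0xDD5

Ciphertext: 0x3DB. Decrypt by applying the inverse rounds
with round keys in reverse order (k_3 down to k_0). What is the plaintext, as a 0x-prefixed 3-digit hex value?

0xF3A

s_0 = ciphertext = 0x3DB
s_1 = InvRound(s_0, k_3) = 0x3CB
s_2 = InvRound(s_1, k_2) = 0x718
s_3 = InvRound(s_2, k_1) = 0x611
s_4 = InvRound(s_3, k_0) = 0xF3A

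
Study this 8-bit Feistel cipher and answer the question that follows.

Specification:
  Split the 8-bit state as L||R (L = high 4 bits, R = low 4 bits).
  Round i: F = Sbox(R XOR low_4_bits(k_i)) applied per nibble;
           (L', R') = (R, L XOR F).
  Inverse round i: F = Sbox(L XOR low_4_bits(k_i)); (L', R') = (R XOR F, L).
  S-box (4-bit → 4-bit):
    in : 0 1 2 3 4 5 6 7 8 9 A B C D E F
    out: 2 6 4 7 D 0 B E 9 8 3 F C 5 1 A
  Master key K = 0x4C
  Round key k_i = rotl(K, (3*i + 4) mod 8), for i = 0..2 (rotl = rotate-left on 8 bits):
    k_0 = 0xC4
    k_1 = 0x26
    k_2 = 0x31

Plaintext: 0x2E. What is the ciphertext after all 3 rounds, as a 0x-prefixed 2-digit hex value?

s_0 = plaintext = 0x2E
s_1 = Round(s_0, k_0) = 0xE1
s_2 = Round(s_1, k_1) = 0x10
s_3 = Round(s_2, k_2) = 0x07

0x07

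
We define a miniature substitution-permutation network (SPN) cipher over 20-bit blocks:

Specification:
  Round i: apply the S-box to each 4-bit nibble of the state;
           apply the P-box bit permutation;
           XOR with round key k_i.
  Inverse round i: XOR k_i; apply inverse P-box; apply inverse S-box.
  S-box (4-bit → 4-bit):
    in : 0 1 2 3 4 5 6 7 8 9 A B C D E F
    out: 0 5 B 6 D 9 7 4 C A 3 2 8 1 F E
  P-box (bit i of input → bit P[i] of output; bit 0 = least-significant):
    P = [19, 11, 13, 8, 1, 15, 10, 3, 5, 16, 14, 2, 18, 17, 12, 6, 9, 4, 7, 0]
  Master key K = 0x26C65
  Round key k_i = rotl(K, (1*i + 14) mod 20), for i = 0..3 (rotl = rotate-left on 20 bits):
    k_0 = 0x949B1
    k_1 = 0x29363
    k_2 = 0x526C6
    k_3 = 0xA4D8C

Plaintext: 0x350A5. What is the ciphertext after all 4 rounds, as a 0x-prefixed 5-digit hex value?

s_0 = plaintext = 0x350A5
s_1 = Round(s_0, k_0) = 0x5C863
s_2 = Round(s_1, k_1) = 0x27D24
s_3 = Round(s_2, k_2) = 0xD95FD
s_4 = Round(s_3, k_3) = 0x0CBE0

0x0CBE0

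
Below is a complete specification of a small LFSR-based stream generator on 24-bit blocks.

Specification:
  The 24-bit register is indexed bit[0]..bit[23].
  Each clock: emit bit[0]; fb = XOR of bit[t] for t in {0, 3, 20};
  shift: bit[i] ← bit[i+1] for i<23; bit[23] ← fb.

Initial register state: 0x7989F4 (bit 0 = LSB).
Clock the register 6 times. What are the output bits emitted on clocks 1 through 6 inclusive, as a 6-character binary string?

reg_0 = 0x7989F4
clock 1: out=0, reg = 0xBCC4FA
clock 2: out=0, reg = 0x5E627D
clock 3: out=1, reg = 0xAF313E
clock 4: out=0, reg = 0xD7989F
clock 5: out=1, reg = 0xEBCC4F
clock 6: out=1, reg = 0x75E627

001011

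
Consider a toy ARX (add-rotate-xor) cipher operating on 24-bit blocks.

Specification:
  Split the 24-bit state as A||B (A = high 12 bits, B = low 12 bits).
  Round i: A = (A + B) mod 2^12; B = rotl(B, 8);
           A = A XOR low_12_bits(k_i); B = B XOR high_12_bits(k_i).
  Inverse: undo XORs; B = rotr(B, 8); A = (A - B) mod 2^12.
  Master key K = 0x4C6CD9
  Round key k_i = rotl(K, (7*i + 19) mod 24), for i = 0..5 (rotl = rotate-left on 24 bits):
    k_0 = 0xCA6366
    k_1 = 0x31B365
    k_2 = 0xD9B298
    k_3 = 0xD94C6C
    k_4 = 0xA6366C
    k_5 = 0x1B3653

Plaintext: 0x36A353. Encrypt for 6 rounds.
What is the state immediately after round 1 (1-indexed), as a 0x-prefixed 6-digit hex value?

s_0 = plaintext = 0x36A353
s_1 = Round(s_0, k_0) = 0x5DBF93
s_2 = Round(s_1, k_1) = 0x60B0E2
s_3 = Round(s_2, k_2) = 0x475F95
s_4 = Round(s_3, k_3) = 0x86686D
s_5 = Round(s_4, k_4) = 0x6BF7E5
s_6 = Round(s_5, k_5) = 0x8F74CD

0x5DBF93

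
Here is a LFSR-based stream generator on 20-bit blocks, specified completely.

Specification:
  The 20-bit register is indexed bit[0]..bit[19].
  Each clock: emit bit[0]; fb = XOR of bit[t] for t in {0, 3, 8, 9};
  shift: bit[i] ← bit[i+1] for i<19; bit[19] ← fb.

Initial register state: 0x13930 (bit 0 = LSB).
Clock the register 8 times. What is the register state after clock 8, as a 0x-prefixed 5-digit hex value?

0xB3139

reg_0 = 0x13930
clock 1: out=0, reg = 0x89C98
clock 2: out=0, reg = 0xC4E4C
clock 3: out=0, reg = 0x62726
clock 4: out=0, reg = 0x31393
clock 5: out=1, reg = 0x989C9
clock 6: out=1, reg = 0xCC4E4
clock 7: out=0, reg = 0x66272
clock 8: out=0, reg = 0xB3139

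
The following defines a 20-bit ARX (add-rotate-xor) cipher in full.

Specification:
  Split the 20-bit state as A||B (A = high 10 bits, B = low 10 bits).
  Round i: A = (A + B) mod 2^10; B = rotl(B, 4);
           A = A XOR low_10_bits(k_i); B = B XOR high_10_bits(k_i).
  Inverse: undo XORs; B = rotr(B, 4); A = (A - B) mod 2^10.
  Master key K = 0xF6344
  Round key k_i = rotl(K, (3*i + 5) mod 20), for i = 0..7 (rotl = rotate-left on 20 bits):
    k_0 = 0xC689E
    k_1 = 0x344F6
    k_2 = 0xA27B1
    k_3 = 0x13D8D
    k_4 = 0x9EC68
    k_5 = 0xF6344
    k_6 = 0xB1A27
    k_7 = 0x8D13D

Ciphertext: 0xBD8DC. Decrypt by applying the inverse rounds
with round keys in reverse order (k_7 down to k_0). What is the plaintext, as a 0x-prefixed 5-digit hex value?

0x6E340

s_0 = ciphertext = 0xBD8DC
s_1 = InvRound(s_0, k_7) = 0x6762E
s_2 = InvRound(s_1, k_6) = 0x6B20E
s_3 = InvRound(s_2, k_5) = 0x52D9D
s_4 = InvRound(s_3, k_4) = 0xD95BE
s_5 = InvRound(s_4, k_3) = 0xA245F
s_6 = InvRound(s_5, k_2) = 0xE2DAD
s_7 = InvRound(s_6, k_1) = 0x19B17
s_8 = InvRound(s_7, k_0) = 0x6E340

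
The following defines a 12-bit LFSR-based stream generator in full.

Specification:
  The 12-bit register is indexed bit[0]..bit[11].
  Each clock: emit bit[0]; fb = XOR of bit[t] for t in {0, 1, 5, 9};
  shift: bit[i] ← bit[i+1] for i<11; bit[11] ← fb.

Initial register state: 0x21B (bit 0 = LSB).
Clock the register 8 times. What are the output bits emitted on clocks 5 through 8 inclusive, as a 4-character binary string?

1000

reg_0 = 0x21B
clock 1: out=1, reg = 0x90D
clock 2: out=1, reg = 0xC86
clock 3: out=0, reg = 0xE43
clock 4: out=1, reg = 0xF21
clock 5: out=1, reg = 0xF90
clock 6: out=0, reg = 0xFC8
clock 7: out=0, reg = 0xFE4
clock 8: out=0, reg = 0x7F2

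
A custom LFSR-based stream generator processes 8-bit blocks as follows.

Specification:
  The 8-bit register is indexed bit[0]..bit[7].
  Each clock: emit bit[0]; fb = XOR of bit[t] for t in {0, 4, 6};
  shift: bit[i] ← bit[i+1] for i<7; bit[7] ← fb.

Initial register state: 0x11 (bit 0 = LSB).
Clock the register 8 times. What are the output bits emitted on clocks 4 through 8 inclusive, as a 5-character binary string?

01000

reg_0 = 0x11
clock 1: out=1, reg = 0x08
clock 2: out=0, reg = 0x04
clock 3: out=0, reg = 0x02
clock 4: out=0, reg = 0x01
clock 5: out=1, reg = 0x80
clock 6: out=0, reg = 0x40
clock 7: out=0, reg = 0xA0
clock 8: out=0, reg = 0x50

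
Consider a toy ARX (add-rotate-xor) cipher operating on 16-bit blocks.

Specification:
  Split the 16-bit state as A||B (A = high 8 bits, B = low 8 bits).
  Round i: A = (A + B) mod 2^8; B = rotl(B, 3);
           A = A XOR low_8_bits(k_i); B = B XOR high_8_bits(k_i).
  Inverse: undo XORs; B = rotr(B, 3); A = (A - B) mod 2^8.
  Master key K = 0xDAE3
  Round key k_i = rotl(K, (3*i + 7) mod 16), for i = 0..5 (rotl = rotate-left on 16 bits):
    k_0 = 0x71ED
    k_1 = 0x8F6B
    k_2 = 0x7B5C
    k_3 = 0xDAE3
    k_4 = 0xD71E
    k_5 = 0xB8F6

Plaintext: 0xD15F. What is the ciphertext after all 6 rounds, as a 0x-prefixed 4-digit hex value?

0xE17B

s_0 = plaintext = 0xD15F
s_1 = Round(s_0, k_0) = 0xDD8B
s_2 = Round(s_1, k_1) = 0x03D3
s_3 = Round(s_2, k_2) = 0x8AE5
s_4 = Round(s_3, k_3) = 0x8CF5
s_5 = Round(s_4, k_4) = 0x9F78
s_6 = Round(s_5, k_5) = 0xE17B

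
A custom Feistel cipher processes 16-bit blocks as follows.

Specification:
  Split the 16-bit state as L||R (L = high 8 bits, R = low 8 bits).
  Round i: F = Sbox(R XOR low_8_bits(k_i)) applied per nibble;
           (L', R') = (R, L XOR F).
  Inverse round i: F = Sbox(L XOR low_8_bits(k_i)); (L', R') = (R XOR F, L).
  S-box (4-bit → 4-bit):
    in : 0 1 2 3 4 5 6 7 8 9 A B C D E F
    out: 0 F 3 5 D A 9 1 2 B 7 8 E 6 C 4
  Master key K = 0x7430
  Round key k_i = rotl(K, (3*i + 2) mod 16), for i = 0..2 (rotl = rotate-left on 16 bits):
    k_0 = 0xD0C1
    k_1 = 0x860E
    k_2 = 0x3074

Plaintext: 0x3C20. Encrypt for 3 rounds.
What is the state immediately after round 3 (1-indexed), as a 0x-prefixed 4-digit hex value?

0x6600

s_0 = plaintext = 0x3C20
s_1 = Round(s_0, k_0) = 0x20F3
s_2 = Round(s_1, k_1) = 0xF366
s_3 = Round(s_2, k_2) = 0x6600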